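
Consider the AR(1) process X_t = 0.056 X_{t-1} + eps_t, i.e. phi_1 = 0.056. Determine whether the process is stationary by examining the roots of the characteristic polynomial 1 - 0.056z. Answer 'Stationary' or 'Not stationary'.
\text{Stationary}

The AR(p) characteristic polynomial is P(z) = 1 - 0.056z.
Stationarity requires all roots to lie outside the unit circle, i.e. |z| > 1 for every root.
This is linear in z: 1 + (-0.056) z = 0  =>  z = -1/(-0.056) = 17.857143,  |z| = 17.857143.
Moduli of all roots: 17.8571.
All moduli strictly greater than 1? Yes.
Verdict: Stationary.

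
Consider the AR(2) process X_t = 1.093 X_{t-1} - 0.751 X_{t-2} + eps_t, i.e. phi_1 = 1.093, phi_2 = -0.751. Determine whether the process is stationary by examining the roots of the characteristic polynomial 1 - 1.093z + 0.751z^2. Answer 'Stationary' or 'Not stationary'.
\text{Stationary}

The AR(p) characteristic polynomial is P(z) = 1 - 1.093z + 0.751z^2.
Stationarity requires all roots to lie outside the unit circle, i.e. |z| > 1 for every root.
Set 1 + (-1.093) z + (0.751) z^2 = 0, i.e. a z^2 + b z + c = 0 with a = 0.751, b = -1.093, c = 1.
Discriminant D = b^2 - 4ac = (-1.093)^2 - 4*(0.751)*1 = 1.194649 - (3.004) = -1.809351.
D < 0, so the roots are the complex-conjugate pair z = (-b +/- i sqrt(-D)) / (2a) = 0.7277 +/- 0.8956i.
For a conjugate pair |z|^2 = z * conj(z) = (product of roots) = c/a = 1/(0.751) = 1.331558, so |z| = sqrt(1.331558) = 1.1539 for both roots.
Moduli of all roots: 1.1539, 1.1539.
All moduli strictly greater than 1? Yes.
Verdict: Stationary.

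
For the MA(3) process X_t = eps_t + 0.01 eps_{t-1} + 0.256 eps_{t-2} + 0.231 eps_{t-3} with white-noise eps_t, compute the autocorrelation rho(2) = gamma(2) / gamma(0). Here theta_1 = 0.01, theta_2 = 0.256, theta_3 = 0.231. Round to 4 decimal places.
\rho(2) = 0.2308

For an MA(q) process with theta_0 = 1, the autocovariance is
  gamma(k) = sigma^2 * sum_{i=0..q-k} theta_i * theta_{i+k},
and rho(k) = gamma(k) / gamma(0). Sigma^2 cancels.
  numerator   = (1)*(0.256) + (0.01)*(0.231) = 0.25831.
  denominator = (1)^2 + (0.01)^2 + (0.256)^2 + (0.231)^2 = 1.118997.
  rho(2) = 0.25831 / 1.118997 = 0.2308.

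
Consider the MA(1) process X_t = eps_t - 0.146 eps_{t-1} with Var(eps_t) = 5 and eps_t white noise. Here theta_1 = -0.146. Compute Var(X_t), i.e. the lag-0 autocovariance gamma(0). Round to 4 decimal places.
\gamma(0) = 5.1066

For an MA(q) process X_t = eps_t + sum_i theta_i eps_{t-i} with
Var(eps_t) = sigma^2, the variance is
  gamma(0) = sigma^2 * (1 + sum_i theta_i^2).
  sum_i theta_i^2 = (-0.146)^2 = 0.021316.
  gamma(0) = 5 * (1 + 0.021316) = 5 * 1.021316 = 5.10658, which rounds to 5.1066.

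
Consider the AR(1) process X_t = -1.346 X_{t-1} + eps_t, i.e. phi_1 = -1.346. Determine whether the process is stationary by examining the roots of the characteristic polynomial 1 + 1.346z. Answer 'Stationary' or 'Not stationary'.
\text{Not stationary}

The AR(p) characteristic polynomial is P(z) = 1 + 1.346z.
Stationarity requires all roots to lie outside the unit circle, i.e. |z| > 1 for every root.
This is linear in z: 1 + (1.346) z = 0  =>  z = -1/(1.346) = -0.742942,  |z| = 0.742942.
Moduli of all roots: 0.7429.
All moduli strictly greater than 1? No.
Verdict: Not stationary.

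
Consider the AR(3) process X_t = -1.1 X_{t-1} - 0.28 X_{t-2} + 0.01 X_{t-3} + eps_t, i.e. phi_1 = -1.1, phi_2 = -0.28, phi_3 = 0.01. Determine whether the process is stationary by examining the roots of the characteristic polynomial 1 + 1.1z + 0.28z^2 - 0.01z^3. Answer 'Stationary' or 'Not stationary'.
\text{Stationary}

The AR(p) characteristic polynomial is P(z) = 1 + 1.1z + 0.28z^2 - 0.01z^3.
Stationarity requires all roots to lie outside the unit circle, i.e. |z| > 1 for every root.
Degree 3: look for a simple real root z0 first, then factor out (1 - z/z0) and solve the remaining quadratic.
Testing z0 = -2: P(-2) = 1 + (1.1)(-2) + (0.28)(-2)^2 + (-0.01)(-2)^3
  = 1 + (-2.2) + (1.12) + (0.08) = 0.  So z_0 = -2 is a root, |z_0| = 2.
Divide out the factor (1 + 0.5 z) = (1 - z/z0) (since 1/z0 = -0.5):
  P(z) = (1 + 0.5 z)(1 + (0.6) z + (-0.02) z^2)
  [check: z-coef 0.6 - (-0.5) = 1.1; z^2-coef -0.02 - (-0.5)(0.6) = 0.28; z^3-coef -(-0.5)(-0.02) = -0.01.]
Remaining roots from the quadratic factor 1 + (0.6) z + (-0.02) z^2:
  Set 1 + (0.6) z + (-0.02) z^2 = 0, i.e. a z^2 + b z + c = 0 with a = -0.02, b = 0.6, c = 1.
  Discriminant D = b^2 - 4ac = (0.6)^2 - 4*(-0.02)*1 = 0.36 - (-0.08) = 0.44.
  D >= 0, so the roots are real: z = (-b +/- sqrt(D)) / (2a) = (-0.6 +/- 0.663325) / (-0.04).
    z_1 = (-0.6 + 0.663325) / (-0.04) = -1.5831,   |z_1| = 1.5831.
    z_2 = (-0.6 - 0.663325) / (-0.04) = 31.5831,   |z_2| = 31.5831.
Moduli of all roots: 2.0000, 1.5831, 31.5831.
All moduli strictly greater than 1? Yes.
Verdict: Stationary.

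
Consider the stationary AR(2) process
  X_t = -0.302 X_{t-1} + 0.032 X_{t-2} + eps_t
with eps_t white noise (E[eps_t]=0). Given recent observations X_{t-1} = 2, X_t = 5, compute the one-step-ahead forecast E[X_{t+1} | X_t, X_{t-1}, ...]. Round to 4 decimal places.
E[X_{t+1} \mid \mathcal F_t] = -1.4460

For an AR(p) model X_t = c + sum_i phi_i X_{t-i} + eps_t, the
one-step-ahead conditional mean is
  E[X_{t+1} | X_t, ...] = c + sum_i phi_i X_{t+1-i}.
Substitute known values:
  E[X_{t+1} | ...] = (-0.302) * (5) + (0.032) * (2)
                   = -1.4460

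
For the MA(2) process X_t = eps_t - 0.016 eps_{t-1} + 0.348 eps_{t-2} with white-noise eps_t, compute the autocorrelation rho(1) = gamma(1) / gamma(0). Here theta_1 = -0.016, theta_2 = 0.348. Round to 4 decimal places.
\rho(1) = -0.0192

For an MA(q) process with theta_0 = 1, the autocovariance is
  gamma(k) = sigma^2 * sum_{i=0..q-k} theta_i * theta_{i+k},
and rho(k) = gamma(k) / gamma(0). Sigma^2 cancels.
  numerator   = (1)*(-0.016) + (-0.016)*(0.348) = -0.021568.
  denominator = (1)^2 + (-0.016)^2 + (0.348)^2 = 1.12136.
  rho(1) = -0.021568 / 1.12136 = -0.0192.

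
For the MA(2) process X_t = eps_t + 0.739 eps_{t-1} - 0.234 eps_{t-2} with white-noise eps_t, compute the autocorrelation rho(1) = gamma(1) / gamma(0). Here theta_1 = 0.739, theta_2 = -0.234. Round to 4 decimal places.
\rho(1) = 0.3536

For an MA(q) process with theta_0 = 1, the autocovariance is
  gamma(k) = sigma^2 * sum_{i=0..q-k} theta_i * theta_{i+k},
and rho(k) = gamma(k) / gamma(0). Sigma^2 cancels.
  numerator   = (1)*(0.739) + (0.739)*(-0.234) = 0.566074.
  denominator = (1)^2 + (0.739)^2 + (-0.234)^2 = 1.600877.
  rho(1) = 0.566074 / 1.600877 = 0.3536.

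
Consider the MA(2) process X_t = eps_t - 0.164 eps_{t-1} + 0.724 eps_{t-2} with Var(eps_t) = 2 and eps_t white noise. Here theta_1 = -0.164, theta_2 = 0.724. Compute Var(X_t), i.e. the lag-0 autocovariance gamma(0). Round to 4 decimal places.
\gamma(0) = 3.1021

For an MA(q) process X_t = eps_t + sum_i theta_i eps_{t-i} with
Var(eps_t) = sigma^2, the variance is
  gamma(0) = sigma^2 * (1 + sum_i theta_i^2).
  sum_i theta_i^2 = (-0.164)^2 + (0.724)^2 = 0.026896 + 0.524176 = 0.551072.
  gamma(0) = 2 * (1 + 0.551072) = 2 * 1.551072 = 3.102144, which rounds to 3.1021.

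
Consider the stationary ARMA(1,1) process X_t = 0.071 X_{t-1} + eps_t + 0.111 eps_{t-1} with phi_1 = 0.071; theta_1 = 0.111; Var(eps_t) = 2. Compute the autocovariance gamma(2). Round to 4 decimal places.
\gamma(2) = 0.0262

Multiply the model equation by X_{t-k} and take expectations. With theta_0 = psi_0 = 1 and psi_j the MA(infinity) weights, this gives
  gamma(k) - sum_i phi_i gamma(k-i) = c_k,
  c_k = sigma^2 * sum_{j=k..q} theta_j psi_{j-k}   (c_k = 0 for k > q),
using gamma(-m) = gamma(m).
psi-weights needed (psi_j = theta_j + sum_i phi_i psi_{j-i}):
  psi_1 = theta_1 + phi_1 = 0.111 + (0.071) = 0.182
Right-hand sides:
  c_0 = sigma^2 (1 + theta_1 psi_1) = 2 * (1 + (0.111)(0.182)) = 2 * 1.020202 = 2.040404
  c_1 = sigma^2 theta_1 = 2 * (0.111) = 0.222
  c_2 = 0
Equations for k = 0 and k = 1 (AR order 1):
  gamma(0) = phi_1 gamma(1) + c_0
  gamma(1) = phi_1 gamma(0) + c_1
Substituting the second into the first: gamma(0) (1 - phi_1^2) = c_0 + phi_1 c_1, so
  gamma(0) = (c_0 + phi_1 c_1) / (1 - phi_1^2) = (2.040404 + (0.071)(0.222)) / (1 - (0.071)^2) = 2.056166 / 0.994959 = 2.066584.
  gamma(1) = phi_1 gamma(0) + c_1 = (0.071)(2.066584) + (0.222) = 0.368727.
For k = 2 (> q): gamma(2) = phi_1 gamma(1) = (0.071)(0.368727) = 0.02618.
Therefore gamma(2) = 0.0262 (to 4 decimal places).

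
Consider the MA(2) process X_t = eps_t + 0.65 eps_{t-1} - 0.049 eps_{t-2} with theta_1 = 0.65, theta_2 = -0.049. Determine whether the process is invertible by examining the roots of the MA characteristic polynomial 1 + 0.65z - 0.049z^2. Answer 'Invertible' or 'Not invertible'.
\text{Invertible}

The MA(q) characteristic polynomial is P(z) = 1 + 0.65z - 0.049z^2.
Invertibility requires all roots to lie outside the unit circle, i.e. |z| > 1 for every root.
Set 1 + (0.65) z + (-0.049) z^2 = 0, i.e. a z^2 + b z + c = 0 with a = -0.049, b = 0.65, c = 1.
Discriminant D = b^2 - 4ac = (0.65)^2 - 4*(-0.049)*1 = 0.4225 - (-0.196) = 0.6185.
D >= 0, so the roots are real: z = (-b +/- sqrt(D)) / (2a) = (-0.65 +/- 0.786448) / (-0.098).
  z_1 = (-0.65 + 0.786448) / (-0.098) = -1.3923,   |z_1| = 1.3923.
  z_2 = (-0.65 - 0.786448) / (-0.098) = 14.6576,   |z_2| = 14.6576.
Moduli of all roots: 1.3923, 14.6576.
All moduli strictly greater than 1? Yes.
Verdict: Invertible.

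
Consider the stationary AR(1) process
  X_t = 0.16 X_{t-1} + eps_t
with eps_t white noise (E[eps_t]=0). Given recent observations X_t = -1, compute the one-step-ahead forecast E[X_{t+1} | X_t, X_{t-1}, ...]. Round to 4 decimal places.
E[X_{t+1} \mid \mathcal F_t] = -0.1600

For an AR(p) model X_t = c + sum_i phi_i X_{t-i} + eps_t, the
one-step-ahead conditional mean is
  E[X_{t+1} | X_t, ...] = c + sum_i phi_i X_{t+1-i}.
Substitute known values:
  E[X_{t+1} | ...] = (0.16) * (-1)
                   = -0.1600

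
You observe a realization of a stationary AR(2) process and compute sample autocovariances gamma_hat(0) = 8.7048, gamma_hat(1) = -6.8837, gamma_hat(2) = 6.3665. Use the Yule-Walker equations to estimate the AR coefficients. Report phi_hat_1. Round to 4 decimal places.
\hat\phi_{1} = -0.5670

The Yule-Walker equations for an AR(p) process read, in matrix form,
  Gamma_p phi = r_p,   with   (Gamma_p)_{ij} = gamma(|i - j|),
                       (r_p)_i = gamma(i),   i,j = 1..p.
Substitute the sample gammas (Toeplitz matrix and right-hand side of size 2):
  Gamma_p = [[8.7048, -6.8837], [-6.8837, 8.7048]]
  r_p     = [-6.8837, 6.3665]
Written out:
  8.7048 phi_1 - 6.8837 phi_2 = -6.8837
  -6.8837 phi_1 + 8.7048 phi_2 = 6.3665
Solve by Cramer's rule:
  det = gamma(0)^2 - gamma(1)^2 = (8.7048)^2 - (-6.8837)^2 = 75.77354304 - 47.38532569 = 28.38821735
  phi_hat_1 = [gamma(1) gamma(0) - gamma(1) gamma(2)] / det = [(-6.8837)(8.7048) - (-6.8837)(6.3665)] / 28.38821735 = -16.09615571 / 28.38821735 = -0.567
  phi_hat_2 = [gamma(0) gamma(2) - gamma(1)^2] / det = [(8.7048)(6.3665) - (-6.8837)^2] / 28.38821735 = 8.03378351 / 28.38821735 = 0.283
So phi_hat = [-0.5670, 0.2830].
Therefore phi_hat_1 = -0.5670.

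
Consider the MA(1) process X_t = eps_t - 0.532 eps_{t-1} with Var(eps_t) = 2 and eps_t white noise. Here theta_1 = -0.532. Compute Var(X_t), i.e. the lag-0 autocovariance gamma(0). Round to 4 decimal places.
\gamma(0) = 2.5660

For an MA(q) process X_t = eps_t + sum_i theta_i eps_{t-i} with
Var(eps_t) = sigma^2, the variance is
  gamma(0) = sigma^2 * (1 + sum_i theta_i^2).
  sum_i theta_i^2 = (-0.532)^2 = 0.283024.
  gamma(0) = 2 * (1 + 0.283024) = 2 * 1.283024 = 2.566048, which rounds to 2.5660.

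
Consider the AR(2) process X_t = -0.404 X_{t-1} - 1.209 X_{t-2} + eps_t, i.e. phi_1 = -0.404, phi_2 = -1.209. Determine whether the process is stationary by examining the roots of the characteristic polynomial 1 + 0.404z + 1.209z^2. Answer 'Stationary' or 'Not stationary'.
\text{Not stationary}

The AR(p) characteristic polynomial is P(z) = 1 + 0.404z + 1.209z^2.
Stationarity requires all roots to lie outside the unit circle, i.e. |z| > 1 for every root.
Set 1 + (0.404) z + (1.209) z^2 = 0, i.e. a z^2 + b z + c = 0 with a = 1.209, b = 0.404, c = 1.
Discriminant D = b^2 - 4ac = (0.404)^2 - 4*(1.209)*1 = 0.163216 - (4.836) = -4.672784.
D < 0, so the roots are the complex-conjugate pair z = (-b +/- i sqrt(-D)) / (2a) = -0.1671 +/- 0.894i.
For a conjugate pair |z|^2 = z * conj(z) = (product of roots) = c/a = 1/(1.209) = 0.82713, so |z| = sqrt(0.82713) = 0.9095 for both roots.
Moduli of all roots: 0.9095, 0.9095.
All moduli strictly greater than 1? No.
Verdict: Not stationary.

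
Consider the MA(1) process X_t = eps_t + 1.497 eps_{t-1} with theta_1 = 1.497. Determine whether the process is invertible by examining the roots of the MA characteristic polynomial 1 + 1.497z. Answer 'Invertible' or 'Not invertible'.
\text{Not invertible}

The MA(q) characteristic polynomial is P(z) = 1 + 1.497z.
Invertibility requires all roots to lie outside the unit circle, i.e. |z| > 1 for every root.
This is linear in z: 1 + (1.497) z = 0  =>  z = -1/(1.497) = -0.668003,  |z| = 0.668003.
Moduli of all roots: 0.6680.
All moduli strictly greater than 1? No.
Verdict: Not invertible.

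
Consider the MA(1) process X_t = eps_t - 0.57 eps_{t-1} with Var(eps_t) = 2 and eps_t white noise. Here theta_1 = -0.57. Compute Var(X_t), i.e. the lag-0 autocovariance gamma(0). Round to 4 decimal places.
\gamma(0) = 2.6498

For an MA(q) process X_t = eps_t + sum_i theta_i eps_{t-i} with
Var(eps_t) = sigma^2, the variance is
  gamma(0) = sigma^2 * (1 + sum_i theta_i^2).
  sum_i theta_i^2 = (-0.57)^2 = 0.3249.
  gamma(0) = 2 * (1 + 0.3249) = 2 * 1.3249 = 2.6498.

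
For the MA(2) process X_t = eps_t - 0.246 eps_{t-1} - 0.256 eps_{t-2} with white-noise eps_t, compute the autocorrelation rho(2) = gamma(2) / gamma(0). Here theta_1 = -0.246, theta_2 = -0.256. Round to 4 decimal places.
\rho(2) = -0.2273

For an MA(q) process with theta_0 = 1, the autocovariance is
  gamma(k) = sigma^2 * sum_{i=0..q-k} theta_i * theta_{i+k},
and rho(k) = gamma(k) / gamma(0). Sigma^2 cancels.
  numerator   = (1)*(-0.256) = -0.256.
  denominator = (1)^2 + (-0.246)^2 + (-0.256)^2 = 1.126052.
  rho(2) = -0.256 / 1.126052 = -0.2273.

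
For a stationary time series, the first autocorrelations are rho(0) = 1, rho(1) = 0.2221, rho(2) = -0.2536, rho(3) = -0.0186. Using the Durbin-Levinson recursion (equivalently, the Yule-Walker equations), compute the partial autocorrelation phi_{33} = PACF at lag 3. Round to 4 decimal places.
\phi_{33} = 0.1480

The PACF at lag k is phi_{kk}, the last component of the solution
to the Yule-Walker system G_k phi = r_k where
  (G_k)_{ij} = rho(|i - j|), (r_k)_i = rho(i), i,j = 1..k.
Equivalently, Durbin-Levinson gives phi_{kk} iteratively:
  phi_{11} = rho(1)
  phi_{kk} = [rho(k) - sum_{j=1..k-1} phi_{k-1,j} rho(k-j)]
            / [1 - sum_{j=1..k-1} phi_{k-1,j} rho(j)],
  phi_{k,j} = phi_{k-1,j} - phi_{kk} phi_{k-1,k-j},  j = 1..k-1.
Step k = 1:
  phi_11 = rho(1) = 0.2221.
Step k = 2:
  phi_22 = [rho(2) - phi_11 rho(1)] / [1 - phi_11 rho(1)] = [-0.2536 - (0.2221)(0.2221)] / [1 - (0.2221)(0.2221)]
         = -0.30292841 / 0.95067159 = -0.318647.
  Update: phi_21 = phi_11 - phi_22 phi_11 = 0.2221 - (-0.318647)(0.2221) = 0.292871.
Step k = 3:
  phi_33 = [rho(3) - phi_21 rho(2) - phi_22 rho(1)] / [1 - phi_21 rho(1) - phi_22 rho(2)]
    numerator   = -0.0186 - (0.292871)(-0.2536) - (-0.318647)(0.2221) = 0.12644364
    denominator = 1 - (0.292871)(0.2221) - (-0.318647)(-0.2536) = 0.85414444
  phi_33 = 0.12644364 / 0.85414444 = 0.148.
Therefore phi_{33} = 0.1480.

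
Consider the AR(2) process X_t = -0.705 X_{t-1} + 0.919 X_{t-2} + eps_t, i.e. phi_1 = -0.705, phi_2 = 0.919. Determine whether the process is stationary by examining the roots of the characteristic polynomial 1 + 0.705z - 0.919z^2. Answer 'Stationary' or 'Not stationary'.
\text{Not stationary}

The AR(p) characteristic polynomial is P(z) = 1 + 0.705z - 0.919z^2.
Stationarity requires all roots to lie outside the unit circle, i.e. |z| > 1 for every root.
Set 1 + (0.705) z + (-0.919) z^2 = 0, i.e. a z^2 + b z + c = 0 with a = -0.919, b = 0.705, c = 1.
Discriminant D = b^2 - 4ac = (0.705)^2 - 4*(-0.919)*1 = 0.497025 - (-3.676) = 4.173025.
D >= 0, so the roots are real: z = (-b +/- sqrt(D)) / (2a) = (-0.705 +/- 2.042798) / (-1.838).
  z_1 = (-0.705 + 2.042798) / (-1.838) = -0.7279,   |z_1| = 0.7279.
  z_2 = (-0.705 - 2.042798) / (-1.838) = 1.495,   |z_2| = 1.495.
Moduli of all roots: 0.7279, 1.4950.
All moduli strictly greater than 1? No.
Verdict: Not stationary.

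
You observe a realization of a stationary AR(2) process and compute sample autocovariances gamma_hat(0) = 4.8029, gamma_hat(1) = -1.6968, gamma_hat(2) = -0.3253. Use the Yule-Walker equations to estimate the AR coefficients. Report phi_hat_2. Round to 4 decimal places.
\hat\phi_{2} = -0.2200

The Yule-Walker equations for an AR(p) process read, in matrix form,
  Gamma_p phi = r_p,   with   (Gamma_p)_{ij} = gamma(|i - j|),
                       (r_p)_i = gamma(i),   i,j = 1..p.
Substitute the sample gammas (Toeplitz matrix and right-hand side of size 2):
  Gamma_p = [[4.8029, -1.6968], [-1.6968, 4.8029]]
  r_p     = [-1.6968, -0.3253]
Written out:
  4.8029 phi_1 - 1.6968 phi_2 = -1.6968
  -1.6968 phi_1 + 4.8029 phi_2 = -0.3253
Solve by Cramer's rule:
  det = gamma(0)^2 - gamma(1)^2 = (4.8029)^2 - (-1.6968)^2 = 23.06784841 - 2.87913024 = 20.18871817
  phi_hat_1 = [gamma(1) gamma(0) - gamma(1) gamma(2)] / det = [(-1.6968)(4.8029) - (-1.6968)(-0.3253)] / 20.18871817 = -8.70152976 / 20.18871817 = -0.431
  phi_hat_2 = [gamma(0) gamma(2) - gamma(1)^2] / det = [(4.8029)(-0.3253) - (-1.6968)^2] / 20.18871817 = -4.44151361 / 20.18871817 = -0.22
So phi_hat = [-0.4310, -0.2200].
Therefore phi_hat_2 = -0.2200.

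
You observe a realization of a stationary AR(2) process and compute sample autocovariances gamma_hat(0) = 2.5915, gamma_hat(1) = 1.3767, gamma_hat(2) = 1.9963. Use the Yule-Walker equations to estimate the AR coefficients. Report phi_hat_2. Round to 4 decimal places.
\hat\phi_{2} = 0.6800

The Yule-Walker equations for an AR(p) process read, in matrix form,
  Gamma_p phi = r_p,   with   (Gamma_p)_{ij} = gamma(|i - j|),
                       (r_p)_i = gamma(i),   i,j = 1..p.
Substitute the sample gammas (Toeplitz matrix and right-hand side of size 2):
  Gamma_p = [[2.5915, 1.3767], [1.3767, 2.5915]]
  r_p     = [1.3767, 1.9963]
Written out:
  2.5915 phi_1 + 1.3767 phi_2 = 1.3767
  1.3767 phi_1 + 2.5915 phi_2 = 1.9963
Solve by Cramer's rule:
  det = gamma(0)^2 - gamma(1)^2 = (2.5915)^2 - (1.3767)^2 = 6.71587225 - 1.89530289 = 4.82056936
  phi_hat_1 = [gamma(1) gamma(0) - gamma(1) gamma(2)] / det = [(1.3767)(2.5915) - (1.3767)(1.9963)] / 4.82056936 = 0.81941184 / 4.82056936 = 0.17
  phi_hat_2 = [gamma(0) gamma(2) - gamma(1)^2] / det = [(2.5915)(1.9963) - (1.3767)^2] / 4.82056936 = 3.27810856 / 4.82056936 = 0.68
So phi_hat = [0.1700, 0.6800].
Therefore phi_hat_2 = 0.6800.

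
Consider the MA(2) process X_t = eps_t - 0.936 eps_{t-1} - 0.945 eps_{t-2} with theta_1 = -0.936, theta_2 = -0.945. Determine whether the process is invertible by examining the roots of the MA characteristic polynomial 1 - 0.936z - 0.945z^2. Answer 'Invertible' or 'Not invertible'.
\text{Not invertible}

The MA(q) characteristic polynomial is P(z) = 1 - 0.936z - 0.945z^2.
Invertibility requires all roots to lie outside the unit circle, i.e. |z| > 1 for every root.
Set 1 + (-0.936) z + (-0.945) z^2 = 0, i.e. a z^2 + b z + c = 0 with a = -0.945, b = -0.936, c = 1.
Discriminant D = b^2 - 4ac = (-0.936)^2 - 4*(-0.945)*1 = 0.876096 - (-3.78) = 4.656096.
D >= 0, so the roots are real: z = (-b +/- sqrt(D)) / (2a) = (0.936 +/- 2.157799) / (-1.89).
  z_1 = (0.936 + 2.157799) / (-1.89) = -1.6369,   |z_1| = 1.6369.
  z_2 = (0.936 - 2.157799) / (-1.89) = 0.6465,   |z_2| = 0.6465.
Moduli of all roots: 1.6369, 0.6465.
All moduli strictly greater than 1? No.
Verdict: Not invertible.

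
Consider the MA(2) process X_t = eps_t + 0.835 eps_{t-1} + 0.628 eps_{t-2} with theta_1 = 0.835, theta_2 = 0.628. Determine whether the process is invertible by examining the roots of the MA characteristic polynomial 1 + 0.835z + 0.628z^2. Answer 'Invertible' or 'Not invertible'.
\text{Invertible}

The MA(q) characteristic polynomial is P(z) = 1 + 0.835z + 0.628z^2.
Invertibility requires all roots to lie outside the unit circle, i.e. |z| > 1 for every root.
Set 1 + (0.835) z + (0.628) z^2 = 0, i.e. a z^2 + b z + c = 0 with a = 0.628, b = 0.835, c = 1.
Discriminant D = b^2 - 4ac = (0.835)^2 - 4*(0.628)*1 = 0.697225 - (2.512) = -1.814775.
D < 0, so the roots are the complex-conjugate pair z = (-b +/- i sqrt(-D)) / (2a) = -0.6648 +/- 1.0726i.
For a conjugate pair |z|^2 = z * conj(z) = (product of roots) = c/a = 1/(0.628) = 1.592357, so |z| = sqrt(1.592357) = 1.2619 for both roots.
Moduli of all roots: 1.2619, 1.2619.
All moduli strictly greater than 1? Yes.
Verdict: Invertible.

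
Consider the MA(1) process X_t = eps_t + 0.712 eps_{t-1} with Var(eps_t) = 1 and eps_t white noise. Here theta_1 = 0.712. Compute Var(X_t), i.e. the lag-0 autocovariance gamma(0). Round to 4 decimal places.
\gamma(0) = 1.5069

For an MA(q) process X_t = eps_t + sum_i theta_i eps_{t-i} with
Var(eps_t) = sigma^2, the variance is
  gamma(0) = sigma^2 * (1 + sum_i theta_i^2).
  sum_i theta_i^2 = (0.712)^2 = 0.506944.
  gamma(0) = 1 * (1 + 0.506944) = 1 * 1.506944 = 1.506944, which rounds to 1.5069.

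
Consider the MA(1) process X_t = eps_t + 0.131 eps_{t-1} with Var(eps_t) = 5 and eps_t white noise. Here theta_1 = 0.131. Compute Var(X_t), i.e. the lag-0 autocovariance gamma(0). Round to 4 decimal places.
\gamma(0) = 5.0858

For an MA(q) process X_t = eps_t + sum_i theta_i eps_{t-i} with
Var(eps_t) = sigma^2, the variance is
  gamma(0) = sigma^2 * (1 + sum_i theta_i^2).
  sum_i theta_i^2 = (0.131)^2 = 0.017161.
  gamma(0) = 5 * (1 + 0.017161) = 5 * 1.017161 = 5.085805, which rounds to 5.0858.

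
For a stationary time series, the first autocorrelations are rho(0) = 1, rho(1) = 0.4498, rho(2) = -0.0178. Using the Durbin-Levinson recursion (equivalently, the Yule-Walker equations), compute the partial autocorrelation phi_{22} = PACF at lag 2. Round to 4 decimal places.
\phi_{22} = -0.2760

The PACF at lag k is phi_{kk}, the last component of the solution
to the Yule-Walker system G_k phi = r_k where
  (G_k)_{ij} = rho(|i - j|), (r_k)_i = rho(i), i,j = 1..k.
Equivalently, Durbin-Levinson gives phi_{kk} iteratively:
  phi_{11} = rho(1)
  phi_{kk} = [rho(k) - sum_{j=1..k-1} phi_{k-1,j} rho(k-j)]
            / [1 - sum_{j=1..k-1} phi_{k-1,j} rho(j)],
  phi_{k,j} = phi_{k-1,j} - phi_{kk} phi_{k-1,k-j},  j = 1..k-1.
Step k = 1:
  phi_11 = rho(1) = 0.4498.
Step k = 2:
  phi_22 = [rho(2) - phi_11 rho(1)] / [1 - phi_11 rho(1)] = [-0.0178 - (0.4498)(0.4498)] / [1 - (0.4498)(0.4498)]
         = -0.22012004 / 0.79767996 = -0.276.
Therefore phi_{22} = -0.2760.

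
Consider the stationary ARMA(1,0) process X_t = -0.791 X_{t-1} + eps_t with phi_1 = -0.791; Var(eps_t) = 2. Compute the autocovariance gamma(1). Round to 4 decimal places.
\gamma(1) = -4.2263

Multiply the model equation by X_{t-k} and take expectations. With theta_0 = psi_0 = 1 and psi_j the MA(infinity) weights, this gives
  gamma(k) - sum_i phi_i gamma(k-i) = c_k,
  c_k = sigma^2 * sum_{j=k..q} theta_j psi_{j-k}   (c_k = 0 for k > q),
using gamma(-m) = gamma(m).
Pure AR (q = 0): c_0 = sigma^2 = 2, c_k = 0 for k >= 1.
Equations for k = 0 and k = 1 (AR order 1):
  gamma(0) = phi_1 gamma(1) + c_0
  gamma(1) = phi_1 gamma(0) + c_1
Substituting the second into the first: gamma(0) (1 - phi_1^2) = c_0 + phi_1 c_1, so
  gamma(0) = c_0 / (1 - phi_1^2) = 2 / (1 - (-0.791)^2) = 2 / 0.374319 = 5.343036.
  gamma(1) = phi_1 gamma(0) = (-0.791)(5.343036) = -4.226342.
Therefore gamma(1) = -4.2263 (to 4 decimal places).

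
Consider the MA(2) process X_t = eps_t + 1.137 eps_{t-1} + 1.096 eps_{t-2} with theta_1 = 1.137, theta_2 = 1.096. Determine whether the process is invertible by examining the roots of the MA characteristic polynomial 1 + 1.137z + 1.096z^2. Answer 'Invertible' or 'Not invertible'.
\text{Not invertible}

The MA(q) characteristic polynomial is P(z) = 1 + 1.137z + 1.096z^2.
Invertibility requires all roots to lie outside the unit circle, i.e. |z| > 1 for every root.
Set 1 + (1.137) z + (1.096) z^2 = 0, i.e. a z^2 + b z + c = 0 with a = 1.096, b = 1.137, c = 1.
Discriminant D = b^2 - 4ac = (1.137)^2 - 4*(1.096)*1 = 1.292769 - (4.384) = -3.091231.
D < 0, so the roots are the complex-conjugate pair z = (-b +/- i sqrt(-D)) / (2a) = -0.5187 +/- 0.8021i.
For a conjugate pair |z|^2 = z * conj(z) = (product of roots) = c/a = 1/(1.096) = 0.912409, so |z| = sqrt(0.912409) = 0.9552 for both roots.
Moduli of all roots: 0.9552, 0.9552.
All moduli strictly greater than 1? No.
Verdict: Not invertible.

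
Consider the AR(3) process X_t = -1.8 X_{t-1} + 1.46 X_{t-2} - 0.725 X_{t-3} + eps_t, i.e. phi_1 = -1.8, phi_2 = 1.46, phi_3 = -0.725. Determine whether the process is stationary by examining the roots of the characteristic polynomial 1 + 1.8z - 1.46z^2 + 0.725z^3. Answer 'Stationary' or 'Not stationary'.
\text{Not stationary}

The AR(p) characteristic polynomial is P(z) = 1 + 1.8z - 1.46z^2 + 0.725z^3.
Stationarity requires all roots to lie outside the unit circle, i.e. |z| > 1 for every root.
Degree 3: look for a simple real root z0 first, then factor out (1 - z/z0) and solve the remaining quadratic.
Testing z0 = -0.4: P(-0.4) = 1 + (1.8)(-0.4) + (-1.46)(-0.4)^2 + (0.725)(-0.4)^3
  = 1 + (-0.72) + (-0.2336) + (-0.0464) = 0.  So z_0 = -0.4 is a root, |z_0| = 0.4.
Divide out the factor (1 + 2.5 z) = (1 - z/z0) (since 1/z0 = -2.5):
  P(z) = (1 + 2.5 z)(1 + (-0.7) z + (0.29) z^2)
  [check: z-coef -0.7 - (-2.5) = 1.8; z^2-coef 0.29 - (-2.5)(-0.7) = -1.46; z^3-coef -(-2.5)(0.29) = 0.725.]
Remaining roots from the quadratic factor 1 + (-0.7) z + (0.29) z^2:
  Set 1 + (-0.7) z + (0.29) z^2 = 0, i.e. a z^2 + b z + c = 0 with a = 0.29, b = -0.7, c = 1.
  Discriminant D = b^2 - 4ac = (-0.7)^2 - 4*(0.29)*1 = 0.49 - (1.16) = -0.67.
  D < 0, so the roots are the complex-conjugate pair z = (-b +/- i sqrt(-D)) / (2a) = 1.2069 +/- 1.4113i.
  For a conjugate pair |z|^2 = z * conj(z) = (product of roots) = c/a = 1/(0.29) = 3.448276, so |z| = sqrt(3.448276) = 1.857 for both roots.
Moduli of all roots: 0.4000, 1.8570, 1.8570.
All moduli strictly greater than 1? No.
Verdict: Not stationary.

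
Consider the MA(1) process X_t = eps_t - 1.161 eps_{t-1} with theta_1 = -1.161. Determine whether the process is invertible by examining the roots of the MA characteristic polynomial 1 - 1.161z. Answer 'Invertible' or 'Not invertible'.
\text{Not invertible}

The MA(q) characteristic polynomial is P(z) = 1 - 1.161z.
Invertibility requires all roots to lie outside the unit circle, i.e. |z| > 1 for every root.
This is linear in z: 1 + (-1.161) z = 0  =>  z = -1/(-1.161) = 0.861326,  |z| = 0.861326.
Moduli of all roots: 0.8613.
All moduli strictly greater than 1? No.
Verdict: Not invertible.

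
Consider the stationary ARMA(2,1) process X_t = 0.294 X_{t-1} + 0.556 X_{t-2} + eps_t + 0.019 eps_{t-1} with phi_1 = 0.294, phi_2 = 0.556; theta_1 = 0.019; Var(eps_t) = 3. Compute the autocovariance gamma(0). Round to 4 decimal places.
\gamma(0) = 7.9304

Multiply the model equation by X_{t-k} and take expectations. With theta_0 = psi_0 = 1 and psi_j the MA(infinity) weights, this gives
  gamma(k) - sum_i phi_i gamma(k-i) = c_k,
  c_k = sigma^2 * sum_{j=k..q} theta_j psi_{j-k}   (c_k = 0 for k > q),
using gamma(-m) = gamma(m).
psi-weights needed (psi_j = theta_j + sum_i phi_i psi_{j-i}):
  psi_1 = theta_1 + phi_1 = 0.019 + (0.294) = 0.313
Right-hand sides:
  c_0 = sigma^2 (1 + theta_1 psi_1) = 3 * (1 + (0.019)(0.313)) = 3 * 1.005947 = 3.017841
  c_1 = sigma^2 theta_1 = 3 * (0.019) = 0.057
  c_2 = 0
Equations for k = 0, 1, 2 (AR order 2, c_2 = 0):
  (E0) gamma(0) = phi_1 gamma(1) + phi_2 gamma(2) + c_0
  (E1) gamma(1) = phi_1 gamma(0) + phi_2 gamma(1) + c_1
  (E2) gamma(2) = phi_1 gamma(1) + phi_2 gamma(0)
From (E1): gamma(1) = A gamma(0) + B with
  A = phi_1 / (1 - phi_2) = 0.294 / 0.444 = 0.662162,   B = c_1 / (1 - phi_2) = 0.057 / 0.444 = 0.128378.
Insert (E2) into (E0): gamma(0) (1 - phi_2^2) = phi_1 (1 + phi_2) gamma(1) + c_0.
  phi_1 (1 + phi_2) = (0.294)(1.556) = 0.457464,   1 - phi_2^2 = 0.690864.
Replace gamma(1) by A gamma(0) + B and collect gamma(0):
  gamma(0) [0.690864 - (0.457464)(0.662162)] = (0.457464)(0.128378) + 3.017841
  gamma(0) * 0.387949 = 3.076569
  gamma(0) = 3.076569 / 0.387949 = 7.930352.
Therefore gamma(0) = 7.9304 (to 4 decimal places).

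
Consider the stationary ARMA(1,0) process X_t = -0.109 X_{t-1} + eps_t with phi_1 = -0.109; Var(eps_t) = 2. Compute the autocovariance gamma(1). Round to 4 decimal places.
\gamma(1) = -0.2206

Multiply the model equation by X_{t-k} and take expectations. With theta_0 = psi_0 = 1 and psi_j the MA(infinity) weights, this gives
  gamma(k) - sum_i phi_i gamma(k-i) = c_k,
  c_k = sigma^2 * sum_{j=k..q} theta_j psi_{j-k}   (c_k = 0 for k > q),
using gamma(-m) = gamma(m).
Pure AR (q = 0): c_0 = sigma^2 = 2, c_k = 0 for k >= 1.
Equations for k = 0 and k = 1 (AR order 1):
  gamma(0) = phi_1 gamma(1) + c_0
  gamma(1) = phi_1 gamma(0) + c_1
Substituting the second into the first: gamma(0) (1 - phi_1^2) = c_0 + phi_1 c_1, so
  gamma(0) = c_0 / (1 - phi_1^2) = 2 / (1 - (-0.109)^2) = 2 / 0.988119 = 2.024048.
  gamma(1) = phi_1 gamma(0) = (-0.109)(2.024048) = -0.220621.
Therefore gamma(1) = -0.2206 (to 4 decimal places).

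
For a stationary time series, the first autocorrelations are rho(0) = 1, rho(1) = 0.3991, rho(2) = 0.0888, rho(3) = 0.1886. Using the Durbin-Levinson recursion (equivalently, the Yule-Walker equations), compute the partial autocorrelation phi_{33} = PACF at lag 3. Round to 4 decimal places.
\phi_{33} = 0.2200

The PACF at lag k is phi_{kk}, the last component of the solution
to the Yule-Walker system G_k phi = r_k where
  (G_k)_{ij} = rho(|i - j|), (r_k)_i = rho(i), i,j = 1..k.
Equivalently, Durbin-Levinson gives phi_{kk} iteratively:
  phi_{11} = rho(1)
  phi_{kk} = [rho(k) - sum_{j=1..k-1} phi_{k-1,j} rho(k-j)]
            / [1 - sum_{j=1..k-1} phi_{k-1,j} rho(j)],
  phi_{k,j} = phi_{k-1,j} - phi_{kk} phi_{k-1,k-j},  j = 1..k-1.
Step k = 1:
  phi_11 = rho(1) = 0.3991.
Step k = 2:
  phi_22 = [rho(2) - phi_11 rho(1)] / [1 - phi_11 rho(1)] = [0.0888 - (0.3991)(0.3991)] / [1 - (0.3991)(0.3991)]
         = -0.07048081 / 0.84071919 = -0.083834.
  Update: phi_21 = phi_11 - phi_22 phi_11 = 0.3991 - (-0.083834)(0.3991) = 0.432558.
Step k = 3:
  phi_33 = [rho(3) - phi_21 rho(2) - phi_22 rho(1)] / [1 - phi_21 rho(1) - phi_22 rho(2)]
    numerator   = 0.1886 - (0.432558)(0.0888) - (-0.083834)(0.3991) = 0.18364697
    denominator = 1 - (0.432558)(0.3991) - (-0.083834)(0.0888) = 0.83481051
  phi_33 = 0.18364697 / 0.83481051 = 0.22.
Therefore phi_{33} = 0.2200.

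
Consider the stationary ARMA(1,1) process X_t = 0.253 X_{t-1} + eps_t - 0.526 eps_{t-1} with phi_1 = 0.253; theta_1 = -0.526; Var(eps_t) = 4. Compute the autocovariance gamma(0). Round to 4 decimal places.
\gamma(0) = 4.3185

Multiply the model equation by X_{t-k} and take expectations. With theta_0 = psi_0 = 1 and psi_j the MA(infinity) weights, this gives
  gamma(k) - sum_i phi_i gamma(k-i) = c_k,
  c_k = sigma^2 * sum_{j=k..q} theta_j psi_{j-k}   (c_k = 0 for k > q),
using gamma(-m) = gamma(m).
psi-weights needed (psi_j = theta_j + sum_i phi_i psi_{j-i}):
  psi_1 = theta_1 + phi_1 = -0.526 + (0.253) = -0.273
Right-hand sides:
  c_0 = sigma^2 (1 + theta_1 psi_1) = 4 * (1 + (-0.526)(-0.273)) = 4 * 1.143598 = 4.574392
  c_1 = sigma^2 theta_1 = 4 * (-0.526) = -2.104
  c_2 = 0
Equations for k = 0 and k = 1 (AR order 1):
  gamma(0) = phi_1 gamma(1) + c_0
  gamma(1) = phi_1 gamma(0) + c_1
Substituting the second into the first: gamma(0) (1 - phi_1^2) = c_0 + phi_1 c_1, so
  gamma(0) = (c_0 + phi_1 c_1) / (1 - phi_1^2) = (4.574392 + (0.253)(-2.104)) / (1 - (0.253)^2) = 4.04208 / 0.935991 = 4.318503.
Therefore gamma(0) = 4.3185 (to 4 decimal places).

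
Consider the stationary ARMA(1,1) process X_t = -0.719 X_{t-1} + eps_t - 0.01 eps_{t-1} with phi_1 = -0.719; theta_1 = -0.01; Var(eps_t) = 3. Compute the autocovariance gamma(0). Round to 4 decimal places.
\gamma(0) = 6.3006

Multiply the model equation by X_{t-k} and take expectations. With theta_0 = psi_0 = 1 and psi_j the MA(infinity) weights, this gives
  gamma(k) - sum_i phi_i gamma(k-i) = c_k,
  c_k = sigma^2 * sum_{j=k..q} theta_j psi_{j-k}   (c_k = 0 for k > q),
using gamma(-m) = gamma(m).
psi-weights needed (psi_j = theta_j + sum_i phi_i psi_{j-i}):
  psi_1 = theta_1 + phi_1 = -0.01 + (-0.719) = -0.729
Right-hand sides:
  c_0 = sigma^2 (1 + theta_1 psi_1) = 3 * (1 + (-0.01)(-0.729)) = 3 * 1.00729 = 3.02187
  c_1 = sigma^2 theta_1 = 3 * (-0.01) = -0.03
  c_2 = 0
Equations for k = 0 and k = 1 (AR order 1):
  gamma(0) = phi_1 gamma(1) + c_0
  gamma(1) = phi_1 gamma(0) + c_1
Substituting the second into the first: gamma(0) (1 - phi_1^2) = c_0 + phi_1 c_1, so
  gamma(0) = (c_0 + phi_1 c_1) / (1 - phi_1^2) = (3.02187 + (-0.719)(-0.03)) / (1 - (-0.719)^2) = 3.04344 / 0.483039 = 6.300609.
Therefore gamma(0) = 6.3006 (to 4 decimal places).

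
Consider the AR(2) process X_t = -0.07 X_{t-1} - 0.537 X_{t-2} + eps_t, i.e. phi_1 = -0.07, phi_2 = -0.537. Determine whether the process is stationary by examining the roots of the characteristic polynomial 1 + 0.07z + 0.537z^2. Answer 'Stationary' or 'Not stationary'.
\text{Stationary}

The AR(p) characteristic polynomial is P(z) = 1 + 0.07z + 0.537z^2.
Stationarity requires all roots to lie outside the unit circle, i.e. |z| > 1 for every root.
Set 1 + (0.07) z + (0.537) z^2 = 0, i.e. a z^2 + b z + c = 0 with a = 0.537, b = 0.07, c = 1.
Discriminant D = b^2 - 4ac = (0.07)^2 - 4*(0.537)*1 = 0.0049 - (2.148) = -2.1431.
D < 0, so the roots are the complex-conjugate pair z = (-b +/- i sqrt(-D)) / (2a) = -0.0652 +/- 1.3631i.
For a conjugate pair |z|^2 = z * conj(z) = (product of roots) = c/a = 1/(0.537) = 1.862197, so |z| = sqrt(1.862197) = 1.3646 for both roots.
Moduli of all roots: 1.3646, 1.3646.
All moduli strictly greater than 1? Yes.
Verdict: Stationary.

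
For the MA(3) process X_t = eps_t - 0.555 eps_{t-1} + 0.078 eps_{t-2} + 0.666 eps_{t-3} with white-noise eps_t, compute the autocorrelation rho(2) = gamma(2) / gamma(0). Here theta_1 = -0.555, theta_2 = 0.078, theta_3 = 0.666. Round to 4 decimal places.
\rho(2) = -0.1659

For an MA(q) process with theta_0 = 1, the autocovariance is
  gamma(k) = sigma^2 * sum_{i=0..q-k} theta_i * theta_{i+k},
and rho(k) = gamma(k) / gamma(0). Sigma^2 cancels.
  numerator   = (1)*(0.078) + (-0.555)*(0.666) = -0.29163.
  denominator = (1)^2 + (-0.555)^2 + (0.078)^2 + (0.666)^2 = 1.757665.
  rho(2) = -0.29163 / 1.757665 = -0.1659.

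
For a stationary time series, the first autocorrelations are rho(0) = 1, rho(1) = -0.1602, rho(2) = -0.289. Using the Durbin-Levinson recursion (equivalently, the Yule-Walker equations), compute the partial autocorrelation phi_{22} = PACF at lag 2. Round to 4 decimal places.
\phi_{22} = -0.3230

The PACF at lag k is phi_{kk}, the last component of the solution
to the Yule-Walker system G_k phi = r_k where
  (G_k)_{ij} = rho(|i - j|), (r_k)_i = rho(i), i,j = 1..k.
Equivalently, Durbin-Levinson gives phi_{kk} iteratively:
  phi_{11} = rho(1)
  phi_{kk} = [rho(k) - sum_{j=1..k-1} phi_{k-1,j} rho(k-j)]
            / [1 - sum_{j=1..k-1} phi_{k-1,j} rho(j)],
  phi_{k,j} = phi_{k-1,j} - phi_{kk} phi_{k-1,k-j},  j = 1..k-1.
Step k = 1:
  phi_11 = rho(1) = -0.1602.
Step k = 2:
  phi_22 = [rho(2) - phi_11 rho(1)] / [1 - phi_11 rho(1)] = [-0.289 - (-0.1602)(-0.1602)] / [1 - (-0.1602)(-0.1602)]
         = -0.31466404 / 0.97433596 = -0.323.
Therefore phi_{22} = -0.3230.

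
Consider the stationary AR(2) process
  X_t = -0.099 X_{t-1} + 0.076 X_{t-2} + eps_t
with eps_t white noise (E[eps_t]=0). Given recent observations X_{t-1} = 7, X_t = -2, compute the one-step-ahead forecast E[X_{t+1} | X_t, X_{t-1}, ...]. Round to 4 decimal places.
E[X_{t+1} \mid \mathcal F_t] = 0.7300

For an AR(p) model X_t = c + sum_i phi_i X_{t-i} + eps_t, the
one-step-ahead conditional mean is
  E[X_{t+1} | X_t, ...] = c + sum_i phi_i X_{t+1-i}.
Substitute known values:
  E[X_{t+1} | ...] = (-0.099) * (-2) + (0.076) * (7)
                   = 0.7300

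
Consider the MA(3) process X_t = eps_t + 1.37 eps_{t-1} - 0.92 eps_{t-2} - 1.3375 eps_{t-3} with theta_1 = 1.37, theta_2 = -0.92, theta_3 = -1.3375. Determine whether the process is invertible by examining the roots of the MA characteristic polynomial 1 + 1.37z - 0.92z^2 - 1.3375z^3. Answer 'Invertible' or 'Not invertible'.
\text{Not invertible}

The MA(q) characteristic polynomial is P(z) = 1 + 1.37z - 0.92z^2 - 1.3375z^3.
Invertibility requires all roots to lie outside the unit circle, i.e. |z| > 1 for every root.
Degree 3: look for a simple real root z0 first, then factor out (1 - z/z0) and solve the remaining quadratic.
Testing z0 = -0.8: P(-0.8) = 1 + (1.37)(-0.8) + (-0.92)(-0.8)^2 + (-1.3375)(-0.8)^3
  = 1 + (-1.096) + (-0.5888) + (0.6848) = 0.  So z_0 = -0.8 is a root, |z_0| = 0.8.
Divide out the factor (1 + 1.25 z) = (1 - z/z0) (since 1/z0 = -1.25):
  P(z) = (1 + 1.25 z)(1 + (0.12) z + (-1.07) z^2)
  [check: z-coef 0.12 - (-1.25) = 1.37; z^2-coef -1.07 - (-1.25)(0.12) = -0.92; z^3-coef -(-1.25)(-1.07) = -1.3375.]
Remaining roots from the quadratic factor 1 + (0.12) z + (-1.07) z^2:
  Set 1 + (0.12) z + (-1.07) z^2 = 0, i.e. a z^2 + b z + c = 0 with a = -1.07, b = 0.12, c = 1.
  Discriminant D = b^2 - 4ac = (0.12)^2 - 4*(-1.07)*1 = 0.0144 - (-4.28) = 4.2944.
  D >= 0, so the roots are real: z = (-b +/- sqrt(D)) / (2a) = (-0.12 +/- 2.072293) / (-2.14).
    z_1 = (-0.12 + 2.072293) / (-2.14) = -0.9123,   |z_1| = 0.9123.
    z_2 = (-0.12 - 2.072293) / (-2.14) = 1.0244,   |z_2| = 1.0244.
Moduli of all roots: 0.8000, 0.9123, 1.0244.
All moduli strictly greater than 1? No.
Verdict: Not invertible.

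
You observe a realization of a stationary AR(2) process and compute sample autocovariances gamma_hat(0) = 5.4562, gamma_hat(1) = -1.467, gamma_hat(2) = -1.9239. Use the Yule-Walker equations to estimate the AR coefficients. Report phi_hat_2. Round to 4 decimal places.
\hat\phi_{2} = -0.4580

The Yule-Walker equations for an AR(p) process read, in matrix form,
  Gamma_p phi = r_p,   with   (Gamma_p)_{ij} = gamma(|i - j|),
                       (r_p)_i = gamma(i),   i,j = 1..p.
Substitute the sample gammas (Toeplitz matrix and right-hand side of size 2):
  Gamma_p = [[5.4562, -1.467], [-1.467, 5.4562]]
  r_p     = [-1.467, -1.9239]
Written out:
  5.4562 phi_1 - 1.467 phi_2 = -1.467
  -1.467 phi_1 + 5.4562 phi_2 = -1.9239
Solve by Cramer's rule:
  det = gamma(0)^2 - gamma(1)^2 = (5.4562)^2 - (-1.467)^2 = 29.77011844 - 2.152089 = 27.61802944
  phi_hat_1 = [gamma(1) gamma(0) - gamma(1) gamma(2)] / det = [(-1.467)(5.4562) - (-1.467)(-1.9239)] / 27.61802944 = -10.8266067 / 27.61802944 = -0.392
  phi_hat_2 = [gamma(0) gamma(2) - gamma(1)^2] / det = [(5.4562)(-1.9239) - (-1.467)^2] / 27.61802944 = -12.64927218 / 27.61802944 = -0.458
So phi_hat = [-0.3920, -0.4580].
Therefore phi_hat_2 = -0.4580.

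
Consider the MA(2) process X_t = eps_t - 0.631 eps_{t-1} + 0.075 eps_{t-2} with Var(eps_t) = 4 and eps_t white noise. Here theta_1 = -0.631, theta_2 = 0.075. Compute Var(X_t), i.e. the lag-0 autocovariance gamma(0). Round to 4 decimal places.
\gamma(0) = 5.6151

For an MA(q) process X_t = eps_t + sum_i theta_i eps_{t-i} with
Var(eps_t) = sigma^2, the variance is
  gamma(0) = sigma^2 * (1 + sum_i theta_i^2).
  sum_i theta_i^2 = (-0.631)^2 + (0.075)^2 = 0.398161 + 0.005625 = 0.403786.
  gamma(0) = 4 * (1 + 0.403786) = 4 * 1.403786 = 5.615144, which rounds to 5.6151.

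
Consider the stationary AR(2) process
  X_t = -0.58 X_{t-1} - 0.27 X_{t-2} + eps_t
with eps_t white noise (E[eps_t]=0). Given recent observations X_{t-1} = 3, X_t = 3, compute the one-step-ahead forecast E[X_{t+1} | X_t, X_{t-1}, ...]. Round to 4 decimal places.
E[X_{t+1} \mid \mathcal F_t] = -2.5500

For an AR(p) model X_t = c + sum_i phi_i X_{t-i} + eps_t, the
one-step-ahead conditional mean is
  E[X_{t+1} | X_t, ...] = c + sum_i phi_i X_{t+1-i}.
Substitute known values:
  E[X_{t+1} | ...] = (-0.58) * (3) + (-0.27) * (3)
                   = -2.5500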